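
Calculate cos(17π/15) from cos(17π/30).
cos(17π/15) = cos²17π/30 - sin²17π/30 = -0.9135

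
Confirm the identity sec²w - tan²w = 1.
LHS = 1/cos²w - sin²w/cos²w = (1 - sin²w)/cos²w = cos²w/cos²w = 1 = RHS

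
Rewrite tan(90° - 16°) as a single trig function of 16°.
tan(90° - 16°) = cot(16°)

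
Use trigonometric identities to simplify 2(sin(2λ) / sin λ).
2(sin(2λ) / sin λ) = 2(2 cos λ) (using Double angle)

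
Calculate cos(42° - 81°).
cos(42° - 81°) = cos 42° cos 81° + sin 42° sin 81° = 0.7771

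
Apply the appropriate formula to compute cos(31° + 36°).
cos(31° + 36°) = cos 31° cos 36° - sin 31° sin 36° = 0.3907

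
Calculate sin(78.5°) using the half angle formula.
sin(78.5°) = √((1 - cos 157°)/2) = 0.9799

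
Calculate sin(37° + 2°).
sin(37° + 2°) = sin 37° cos 2° + cos 37° sin 2° = 0.6293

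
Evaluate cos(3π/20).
cos(3π/20) = 0.891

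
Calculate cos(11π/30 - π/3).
cos(11π/30 - π/3) = cos 11π/30 cos π/3 + sin 11π/30 sin π/3 = 0.9945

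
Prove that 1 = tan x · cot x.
RHS = (sin x/cos x) · (cos x/sin x) = 1 = LHS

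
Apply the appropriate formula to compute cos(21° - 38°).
cos(21° - 38°) = cos 21° cos 38° + sin 21° sin 38° = 0.9563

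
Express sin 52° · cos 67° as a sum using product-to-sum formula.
sin 52° cos 67° = (1/2)[sin(52°+67°) + sin(52°-67°)]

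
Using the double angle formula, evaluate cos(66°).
cos(66°) = cos²33° - sin²33° = 0.4067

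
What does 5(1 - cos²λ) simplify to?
5(1 - cos²λ) = 5(sin²λ) (using Pythagorean identity)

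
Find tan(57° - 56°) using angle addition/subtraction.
tan(57° - 56°) = (tan 57° - tan 56°)/(1 + tan 57° tan 56°) = 0.01746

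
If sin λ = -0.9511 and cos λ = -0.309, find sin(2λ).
sin(2λ) = 2 sin λ cos λ = 0.5878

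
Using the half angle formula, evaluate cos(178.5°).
cos(178.5°) = -√((1 + cos 357°)/2) = -0.9997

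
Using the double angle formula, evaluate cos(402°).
cos(402°) = cos²201° - sin²201° = 0.7431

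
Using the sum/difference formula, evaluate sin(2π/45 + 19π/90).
sin(2π/45 + 19π/90) = sin 2π/45 cos 19π/90 + cos 2π/45 sin 19π/90 = 0.7193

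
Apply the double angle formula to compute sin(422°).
sin(422°) = 2 sin 211° cos 211° = 0.8829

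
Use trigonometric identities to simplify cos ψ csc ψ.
cos ψ csc ψ = cot ψ (using Reciprocal + quotient)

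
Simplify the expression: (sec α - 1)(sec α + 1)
(sec α - 1)(sec α + 1) = tan²α (using Diff. of squares)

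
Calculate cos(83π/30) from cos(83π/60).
cos(83π/30) = cos²83π/60 - sin²83π/60 = -0.7431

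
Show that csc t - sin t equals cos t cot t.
LHS = 1/sin t - sin t = (1 - sin²t)/sin t = cos²t/sin t = cos t · (cos t/sin t) = cos t cot t = RHS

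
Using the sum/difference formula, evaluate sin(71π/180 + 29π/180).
sin(71π/180 + 29π/180) = sin 71π/180 cos 29π/180 + cos 71π/180 sin 29π/180 = 0.9848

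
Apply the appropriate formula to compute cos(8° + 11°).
cos(8° + 11°) = cos 8° cos 11° - sin 8° sin 11° = 0.9455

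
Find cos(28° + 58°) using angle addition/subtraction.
cos(28° + 58°) = cos 28° cos 58° - sin 28° sin 58° = 0.06976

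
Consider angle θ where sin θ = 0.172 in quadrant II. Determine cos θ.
cos θ = ±√(1 - sin²θ) = -0.9851 (negative in QII)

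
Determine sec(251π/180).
sec(251π/180) = -3.072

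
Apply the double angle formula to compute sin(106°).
sin(106°) = 2 sin 53° cos 53° = 0.9613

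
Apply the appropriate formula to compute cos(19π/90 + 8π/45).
cos(19π/90 + 8π/45) = cos 19π/90 cos 8π/45 - sin 19π/90 sin 8π/45 = 0.342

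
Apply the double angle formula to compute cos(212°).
cos(212°) = cos²106° - sin²106° = -0.848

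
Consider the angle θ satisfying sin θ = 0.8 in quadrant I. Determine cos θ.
cos θ = √(1 - sin²θ) = 0.6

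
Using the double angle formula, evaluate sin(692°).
sin(692°) = 2 sin 346° cos 346° = -0.4695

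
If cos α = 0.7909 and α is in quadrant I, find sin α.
sin α = 0.6119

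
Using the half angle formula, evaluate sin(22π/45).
sin(22π/45) = √((1 - cos 44π/45)/2) = 0.9994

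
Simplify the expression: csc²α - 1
csc²α - 1 = cot²α (using Pythagorean identity)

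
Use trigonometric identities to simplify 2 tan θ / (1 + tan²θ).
2 tan θ / (1 + tan²θ) = sin(2θ) (using Double angle)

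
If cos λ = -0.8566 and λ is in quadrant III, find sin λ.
sin λ = -0.516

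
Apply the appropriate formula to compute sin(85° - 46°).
sin(85° - 46°) = sin 85° cos 46° - cos 85° sin 46° = 0.6293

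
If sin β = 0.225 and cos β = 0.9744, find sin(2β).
sin(2β) = 2 sin β cos β = 0.4385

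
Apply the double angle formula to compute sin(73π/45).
sin(73π/45) = 2 sin 73π/90 cos 73π/90 = -0.9272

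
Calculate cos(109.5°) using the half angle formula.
cos(109.5°) = -√((1 + cos 219°)/2) = -0.3338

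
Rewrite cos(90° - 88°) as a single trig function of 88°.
cos(90° - 88°) = sin(88°)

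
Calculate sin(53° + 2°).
sin(53° + 2°) = sin 53° cos 2° + cos 53° sin 2° = 0.8192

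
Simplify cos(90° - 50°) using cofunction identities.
cos(90° - 50°) = sin(50°)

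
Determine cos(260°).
cos(260°) = -0.1736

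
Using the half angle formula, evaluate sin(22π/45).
sin(22π/45) = √((1 - cos 44π/45)/2) = 0.9994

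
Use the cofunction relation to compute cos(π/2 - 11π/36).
cos(π/2 - 11π/36) = sin(11π/36) = 0.8192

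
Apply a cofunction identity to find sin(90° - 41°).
sin(90° - 41°) = cos(41°) = 0.7547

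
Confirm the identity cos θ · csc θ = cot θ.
LHS = cos θ · (1/sin θ) = cos θ/sin θ = cot θ = RHS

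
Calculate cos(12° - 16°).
cos(12° - 16°) = cos 12° cos 16° + sin 12° sin 16° = 0.9976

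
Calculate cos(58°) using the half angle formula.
cos(58°) = √((1 + cos 116°)/2) = 0.5299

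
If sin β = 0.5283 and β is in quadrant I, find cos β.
cos β = 0.8491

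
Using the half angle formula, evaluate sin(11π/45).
sin(11π/45) = √((1 - cos 22π/45)/2) = 0.6947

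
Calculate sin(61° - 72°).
sin(61° - 72°) = sin 61° cos 72° - cos 61° sin 72° = -0.1908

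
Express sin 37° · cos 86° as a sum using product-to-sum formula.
sin 37° cos 86° = (1/2)[sin(37°+86°) + sin(37°-86°)]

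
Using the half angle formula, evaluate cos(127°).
cos(127°) = -√((1 + cos 254°)/2) = -0.6018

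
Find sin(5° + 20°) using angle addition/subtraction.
sin(5° + 20°) = sin 5° cos 20° + cos 5° sin 20° = 0.4226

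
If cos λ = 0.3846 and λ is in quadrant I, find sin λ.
sin λ = 0.9231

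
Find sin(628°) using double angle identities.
sin(628°) = 2 sin 314° cos 314° = -0.9994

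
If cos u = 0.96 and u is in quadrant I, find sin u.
sin u = 0.28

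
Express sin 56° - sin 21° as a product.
sin 56° - sin 21° = 2 cos(38.5°) sin(17.5°)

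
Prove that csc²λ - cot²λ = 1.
LHS = 1/sin²λ - cos²λ/sin²λ = (1 - cos²λ)/sin²λ = sin²λ/sin²λ = 1 = RHS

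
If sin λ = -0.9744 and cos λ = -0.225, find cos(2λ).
cos(2λ) = cos²λ - sin²λ = -0.8988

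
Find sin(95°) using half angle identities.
sin(95°) = √((1 - cos 190°)/2) = 0.9962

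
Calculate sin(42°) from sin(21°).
sin(42°) = 2 sin 21° cos 21° = 0.6691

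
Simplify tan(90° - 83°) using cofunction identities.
tan(90° - 83°) = cot(83°)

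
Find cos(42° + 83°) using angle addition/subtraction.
cos(42° + 83°) = cos 42° cos 83° - sin 42° sin 83° = -0.5736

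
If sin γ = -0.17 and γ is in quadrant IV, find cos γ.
cos γ = 0.9854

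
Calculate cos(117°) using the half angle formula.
cos(117°) = -√((1 + cos 234°)/2) = -0.454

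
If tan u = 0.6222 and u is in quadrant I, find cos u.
cos u = 0.8491 (using tan²u + 1 = sec²u)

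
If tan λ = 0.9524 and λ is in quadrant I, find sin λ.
sin λ = 0.6897 (using tan²λ + 1 = sec²λ)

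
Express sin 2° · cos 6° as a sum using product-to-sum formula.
sin 2° cos 6° = (1/2)[sin(2°+6°) + sin(2°-6°)]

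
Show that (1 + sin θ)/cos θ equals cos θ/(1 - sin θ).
LHS = (1 + sin θ)(1 - sin θ) / (cos θ(1 - sin θ)) = (1 - sin²θ) / (cos θ(1 - sin θ)) = cos²θ / (cos θ(1 - sin θ)) = cos θ/(1 - sin θ) = RHS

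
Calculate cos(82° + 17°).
cos(82° + 17°) = cos 82° cos 17° - sin 82° sin 17° = -0.1564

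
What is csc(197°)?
csc(197°) = -3.42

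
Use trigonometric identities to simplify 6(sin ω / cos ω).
6(sin ω / cos ω) = 6(tan ω) (using Quotient identity)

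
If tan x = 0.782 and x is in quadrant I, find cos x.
cos x = 0.7877 (using tan²x + 1 = sec²x)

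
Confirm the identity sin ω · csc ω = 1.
LHS = sin ω · (1/sin ω) = 1 = RHS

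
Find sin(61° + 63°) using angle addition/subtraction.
sin(61° + 63°) = sin 61° cos 63° + cos 61° sin 63° = 0.829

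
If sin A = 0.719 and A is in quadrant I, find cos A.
cos A = 0.695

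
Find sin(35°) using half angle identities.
sin(35°) = √((1 - cos 70°)/2) = 0.5736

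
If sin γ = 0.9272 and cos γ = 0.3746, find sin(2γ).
sin(2γ) = 2 sin γ cos γ = 0.6947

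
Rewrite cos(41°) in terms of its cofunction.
cos(41°) = sin(90° - 41°) = sin(49°)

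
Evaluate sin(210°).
sin(210°) = -1/2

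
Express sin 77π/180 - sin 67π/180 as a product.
sin 77π/180 - sin 67π/180 = 2 cos(2π/5) sin(π/36)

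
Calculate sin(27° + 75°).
sin(27° + 75°) = sin 27° cos 75° + cos 27° sin 75° = 0.9781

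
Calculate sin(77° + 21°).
sin(77° + 21°) = sin 77° cos 21° + cos 77° sin 21° = 0.9903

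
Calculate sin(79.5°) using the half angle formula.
sin(79.5°) = √((1 - cos 159°)/2) = 0.9833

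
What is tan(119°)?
tan(119°) = -1.804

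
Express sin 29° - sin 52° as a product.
sin 29° - sin 52° = 2 cos(40.5°) sin(-11.5°)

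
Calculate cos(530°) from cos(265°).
cos(530°) = cos²265° - sin²265° = -0.9848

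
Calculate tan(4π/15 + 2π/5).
tan(4π/15 + 2π/5) = (tan 4π/15 + tan 2π/5)/(1 - tan 4π/15 tan 2π/5) = -√3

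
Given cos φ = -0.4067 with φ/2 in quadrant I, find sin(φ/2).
sin(φ/2) = ±√((1 - cos φ)/2); positive since φ/2 ∈ QI, so sin(φ/2) = 0.8387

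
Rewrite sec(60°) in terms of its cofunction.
sec(60°) = csc(90° - 60°) = csc(30°)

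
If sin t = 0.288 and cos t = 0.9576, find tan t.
tan t = sin t / cos t = 0.3008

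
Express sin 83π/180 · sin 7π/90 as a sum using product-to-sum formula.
sin 83π/180 sin 7π/90 = (1/2)[cos(83π/180-7π/90) - cos(83π/180+7π/90)]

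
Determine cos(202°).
cos(202°) = -0.9272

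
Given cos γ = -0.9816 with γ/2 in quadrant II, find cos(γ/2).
cos(γ/2) = ±√((1 + cos γ)/2); negative since γ/2 ∈ QII, so cos(γ/2) = -0.09592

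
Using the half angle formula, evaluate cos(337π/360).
cos(337π/360) = -√((1 + cos 337π/180)/2) = -0.9799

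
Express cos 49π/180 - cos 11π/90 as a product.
cos 49π/180 - cos 11π/90 = -2 sin(71π/360) sin(3π/40)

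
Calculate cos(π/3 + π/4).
cos(π/3 + π/4) = cos π/3 cos π/4 - sin π/3 sin π/4 = -(√6-√2)/4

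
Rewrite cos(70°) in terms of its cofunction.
cos(70°) = sin(90° - 70°) = sin(20°)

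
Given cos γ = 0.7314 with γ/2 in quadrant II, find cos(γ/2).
cos(γ/2) = ±√((1 + cos γ)/2); negative since γ/2 ∈ QII, so cos(γ/2) = -0.9304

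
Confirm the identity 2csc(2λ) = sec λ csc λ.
LHS = 2/sin(2λ) = 2/(2 sin λ cos λ) = 1/(sin λ cos λ) = (1/cos λ)(1/sin λ) = sec λ csc λ = RHS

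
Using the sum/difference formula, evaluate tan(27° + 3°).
tan(27° + 3°) = (tan 27° + tan 3°)/(1 - tan 27° tan 3°) = √3/3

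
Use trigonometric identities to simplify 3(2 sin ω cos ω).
3(2 sin ω cos ω) = 3(sin(2ω)) (using Double angle)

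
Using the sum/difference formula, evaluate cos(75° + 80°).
cos(75° + 80°) = cos 75° cos 80° - sin 75° sin 80° = -0.9063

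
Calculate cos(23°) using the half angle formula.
cos(23°) = √((1 + cos 46°)/2) = 0.9205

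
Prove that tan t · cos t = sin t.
LHS = (sin t/cos t) · cos t = sin t = RHS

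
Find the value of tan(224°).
tan(224°) = 0.9657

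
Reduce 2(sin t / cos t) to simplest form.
2(sin t / cos t) = 2(tan t) (using Quotient identity)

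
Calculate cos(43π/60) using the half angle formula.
cos(43π/60) = -√((1 + cos 43π/30)/2) = -0.6293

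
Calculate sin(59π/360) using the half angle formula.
sin(59π/360) = √((1 - cos 59π/180)/2) = 0.4924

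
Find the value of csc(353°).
csc(353°) = -8.206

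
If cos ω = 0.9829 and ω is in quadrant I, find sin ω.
sin ω = 0.1841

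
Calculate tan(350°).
tan(350°) = -0.1763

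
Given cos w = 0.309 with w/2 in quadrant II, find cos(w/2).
cos(w/2) = ±√((1 + cos w)/2); negative since w/2 ∈ QII, so cos(w/2) = -0.809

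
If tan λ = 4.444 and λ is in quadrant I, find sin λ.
sin λ = 0.9756 (using tan²λ + 1 = sec²λ)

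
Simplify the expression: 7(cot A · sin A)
7(cot A · sin A) = 7(cos A) (using Quotient identity)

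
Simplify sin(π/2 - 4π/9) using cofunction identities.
sin(π/2 - 4π/9) = cos(4π/9)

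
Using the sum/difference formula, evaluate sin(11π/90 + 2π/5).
sin(11π/90 + 2π/5) = sin 11π/90 cos 2π/5 + cos 11π/90 sin 2π/5 = 0.9976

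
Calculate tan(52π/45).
tan(52π/45) = 0.5317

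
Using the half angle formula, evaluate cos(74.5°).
cos(74.5°) = √((1 + cos 149°)/2) = 0.2672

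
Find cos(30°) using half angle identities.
cos(30°) = √((1 + cos 60°)/2) = √3/2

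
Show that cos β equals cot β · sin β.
RHS = (cos β/sin β) · sin β = cos β = LHS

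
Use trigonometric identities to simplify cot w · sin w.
cot w · sin w = cos w (using Quotient identity)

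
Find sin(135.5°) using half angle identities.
sin(135.5°) = √((1 - cos 271°)/2) = 0.7009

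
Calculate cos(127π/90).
cos(127π/90) = -0.2756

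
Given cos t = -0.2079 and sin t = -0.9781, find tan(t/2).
tan(t/2) = sin t / (1 + cos t) = -1.235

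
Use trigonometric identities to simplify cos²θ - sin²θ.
cos²θ - sin²θ = cos(2θ) (using Double angle)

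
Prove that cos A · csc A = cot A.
LHS = cos A · (1/sin A) = cos A/sin A = cot A = RHS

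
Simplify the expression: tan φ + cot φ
tan φ + cot φ = sec φ csc φ (using Quotient identities)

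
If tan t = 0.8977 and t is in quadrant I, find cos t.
cos t = 0.7441 (using tan²t + 1 = sec²t)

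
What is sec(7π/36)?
sec(7π/36) = 1.221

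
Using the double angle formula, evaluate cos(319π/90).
cos(319π/90) = 2cos²319π/180 - 1 = 0.1392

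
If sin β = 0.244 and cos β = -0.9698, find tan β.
tan β = sin β / cos β = -0.2516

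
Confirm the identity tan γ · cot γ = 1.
LHS = (sin γ/cos γ) · (cos γ/sin γ) = 1 = RHS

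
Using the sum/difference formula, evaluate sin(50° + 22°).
sin(50° + 22°) = sin 50° cos 22° + cos 50° sin 22° = 0.9511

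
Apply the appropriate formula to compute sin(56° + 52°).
sin(56° + 52°) = sin 56° cos 52° + cos 56° sin 52° = 0.9511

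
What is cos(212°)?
cos(212°) = -0.848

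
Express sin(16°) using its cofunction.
sin(16°) = cos(90° - 16°) = cos(74°)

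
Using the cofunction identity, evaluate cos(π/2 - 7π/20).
cos(π/2 - 7π/20) = sin(7π/20) = 0.891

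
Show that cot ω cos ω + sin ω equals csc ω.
LHS = cos²ω/sin ω + sin ω = (cos²ω + sin²ω)/sin ω = 1/sin ω = csc ω = RHS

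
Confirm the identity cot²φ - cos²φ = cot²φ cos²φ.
LHS = cos²φ/sin²φ - cos²φ = cos²φ(1/sin²φ - 1) = cos²φ · (1 - sin²φ)/sin²φ = cos²φ · cos²φ/sin²φ = cos²φ · cot²φ = RHS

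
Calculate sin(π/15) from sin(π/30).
sin(π/15) = 2 sin π/30 cos π/30 = 0.2079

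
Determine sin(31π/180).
sin(31π/180) = 0.515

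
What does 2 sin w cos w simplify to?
2 sin w cos w = sin(2w) (using Double angle)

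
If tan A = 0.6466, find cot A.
cot A = 1/tan A = 1.547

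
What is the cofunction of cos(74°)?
cos(74°) = sin(90° - 74°) = sin(16°)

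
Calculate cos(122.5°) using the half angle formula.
cos(122.5°) = -√((1 + cos 245°)/2) = -0.5373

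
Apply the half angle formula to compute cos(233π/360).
cos(233π/360) = -√((1 + cos 233π/180)/2) = -0.4462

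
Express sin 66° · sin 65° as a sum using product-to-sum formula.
sin 66° sin 65° = (1/2)[cos(66°-65°) - cos(66°+65°)]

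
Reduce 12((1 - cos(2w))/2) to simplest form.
12((1 - cos(2w))/2) = 12(sin²w) (using Power reduction)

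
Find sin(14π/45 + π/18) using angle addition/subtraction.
sin(14π/45 + π/18) = sin 14π/45 cos π/18 + cos 14π/45 sin π/18 = 0.9135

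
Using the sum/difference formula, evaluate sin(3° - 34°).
sin(3° - 34°) = sin 3° cos 34° - cos 3° sin 34° = -0.515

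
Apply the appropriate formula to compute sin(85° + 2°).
sin(85° + 2°) = sin 85° cos 2° + cos 85° sin 2° = 0.9986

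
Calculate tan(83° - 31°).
tan(83° - 31°) = (tan 83° - tan 31°)/(1 + tan 83° tan 31°) = 1.28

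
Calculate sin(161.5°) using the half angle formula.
sin(161.5°) = √((1 - cos 323°)/2) = 0.3173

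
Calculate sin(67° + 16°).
sin(67° + 16°) = sin 67° cos 16° + cos 67° sin 16° = 0.9925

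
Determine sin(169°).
sin(169°) = 0.1908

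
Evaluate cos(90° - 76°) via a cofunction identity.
cos(90° - 76°) = sin(76°) = 0.9703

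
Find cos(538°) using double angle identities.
cos(538°) = 1 - 2sin²269° = -0.9994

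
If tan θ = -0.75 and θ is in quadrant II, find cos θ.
cos θ = -0.8 (using tan²θ + 1 = sec²θ)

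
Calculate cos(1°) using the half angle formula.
cos(1°) = √((1 + cos 2°)/2) = 0.9998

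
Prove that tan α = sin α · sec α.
RHS = sin α · (1/cos α) = sin α/cos α = tan α = LHS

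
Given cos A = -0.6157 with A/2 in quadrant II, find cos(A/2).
cos(A/2) = ±√((1 + cos A)/2); negative since A/2 ∈ QII, so cos(A/2) = -0.4383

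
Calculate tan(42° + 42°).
tan(42° + 42°) = (tan 42° + tan 42°)/(1 - tan 42° tan 42°) = 9.514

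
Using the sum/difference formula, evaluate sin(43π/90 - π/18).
sin(43π/90 - π/18) = sin 43π/90 cos π/18 - cos 43π/90 sin π/18 = 0.9703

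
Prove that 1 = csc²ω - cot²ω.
RHS = 1/sin²ω - cos²ω/sin²ω = (1 - cos²ω)/sin²ω = sin²ω/sin²ω = 1 = LHS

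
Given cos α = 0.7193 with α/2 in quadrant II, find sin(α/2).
sin(α/2) = ±√((1 - cos α)/2); positive since α/2 ∈ QII, so sin(α/2) = 0.3746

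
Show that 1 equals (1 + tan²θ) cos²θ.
RHS = sec²θ · cos²θ = (1/cos²θ) · cos²θ = 1 = LHS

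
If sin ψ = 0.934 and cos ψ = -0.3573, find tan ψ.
tan ψ = sin ψ / cos ψ = -2.614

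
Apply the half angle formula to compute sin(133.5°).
sin(133.5°) = √((1 - cos 267°)/2) = 0.7254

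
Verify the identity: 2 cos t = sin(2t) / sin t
RHS = 2 sin t cos t / sin t = 2 cos t = LHS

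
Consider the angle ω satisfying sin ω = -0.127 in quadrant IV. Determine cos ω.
cos ω = √(1 - sin²ω) = 0.9919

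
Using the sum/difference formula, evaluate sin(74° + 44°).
sin(74° + 44°) = sin 74° cos 44° + cos 74° sin 44° = 0.8829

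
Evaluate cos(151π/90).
cos(151π/90) = 0.5299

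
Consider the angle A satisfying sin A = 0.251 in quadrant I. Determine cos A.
cos A = √(1 - sin²A) = 0.968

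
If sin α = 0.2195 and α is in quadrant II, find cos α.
cos α = -0.9756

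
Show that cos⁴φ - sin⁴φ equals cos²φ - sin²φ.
LHS = (cos²φ - sin²φ)(cos²φ + sin²φ) = (cos²φ - sin²φ) · 1 = cos²φ - sin²φ = RHS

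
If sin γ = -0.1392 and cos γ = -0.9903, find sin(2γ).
sin(2γ) = 2 sin γ cos γ = 0.2757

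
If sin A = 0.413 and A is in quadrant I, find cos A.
cos A = 0.9107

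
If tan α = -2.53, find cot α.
cot α = 1/tan α = -0.3953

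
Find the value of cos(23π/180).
cos(23π/180) = 0.9205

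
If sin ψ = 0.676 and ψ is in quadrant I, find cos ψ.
cos ψ = 0.7369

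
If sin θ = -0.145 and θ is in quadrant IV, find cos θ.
cos θ = 0.9894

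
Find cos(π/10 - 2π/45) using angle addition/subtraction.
cos(π/10 - 2π/45) = cos π/10 cos 2π/45 + sin π/10 sin 2π/45 = 0.9848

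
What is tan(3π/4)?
tan(3π/4) = -1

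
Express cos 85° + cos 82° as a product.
cos 85° + cos 82° = 2 cos(83.5°) cos(1.5°)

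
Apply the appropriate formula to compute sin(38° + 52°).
sin(38° + 52°) = sin 38° cos 52° + cos 38° sin 52° = 1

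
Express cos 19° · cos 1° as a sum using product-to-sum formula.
cos 19° cos 1° = (1/2)[cos(19°-1°) + cos(19°+1°)]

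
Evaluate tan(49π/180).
tan(49π/180) = 1.15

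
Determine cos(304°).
cos(304°) = 0.5592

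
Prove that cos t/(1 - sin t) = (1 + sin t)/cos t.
RHS = (1 + sin t)(1 - sin t) / (cos t(1 - sin t)) = (1 - sin²t) / (cos t(1 - sin t)) = cos²t / (cos t(1 - sin t)) = cos t/(1 - sin t) = LHS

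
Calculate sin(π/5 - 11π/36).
sin(π/5 - 11π/36) = sin π/5 cos 11π/36 - cos π/5 sin 11π/36 = -0.3256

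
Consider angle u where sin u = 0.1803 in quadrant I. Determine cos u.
cos u = √(1 - sin²u) = 0.9836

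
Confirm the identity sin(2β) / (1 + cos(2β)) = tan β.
LHS = 2 sin β cos β / (2cos²β) = sin β/cos β = tan β = RHS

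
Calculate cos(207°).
cos(207°) = -0.891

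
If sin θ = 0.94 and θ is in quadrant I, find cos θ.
cos θ = 0.3412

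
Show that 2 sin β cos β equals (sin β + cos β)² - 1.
RHS = sin²β + 2 sin β cos β + cos²β - 1 = (sin²β + cos²β) + 2 sin β cos β - 1 = 1 + 2 sin β cos β - 1 = 2 sin β cos β = LHS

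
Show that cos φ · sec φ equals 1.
LHS = cos φ · (1/cos φ) = 1 = RHS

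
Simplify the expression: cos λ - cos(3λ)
cos λ - cos(3λ) = 2 sin(2λ) sin λ (using Sum-to-product)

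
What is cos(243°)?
cos(243°) = -0.454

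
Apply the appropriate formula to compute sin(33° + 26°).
sin(33° + 26°) = sin 33° cos 26° + cos 33° sin 26° = 0.8572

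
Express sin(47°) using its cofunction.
sin(47°) = cos(90° - 47°) = cos(43°)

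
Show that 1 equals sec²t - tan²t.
RHS = 1/cos²t - sin²t/cos²t = (1 - sin²t)/cos²t = cos²t/cos²t = 1 = LHS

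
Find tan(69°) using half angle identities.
tan(69°) = sin 138° / (1 + cos 138°) = 2.605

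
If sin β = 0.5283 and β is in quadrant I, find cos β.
cos β = 0.8491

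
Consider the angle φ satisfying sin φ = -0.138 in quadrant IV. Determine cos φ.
cos φ = √(1 - sin²φ) = 0.9904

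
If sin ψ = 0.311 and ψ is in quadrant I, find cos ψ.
cos ψ = 0.9504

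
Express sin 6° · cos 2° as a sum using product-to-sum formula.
sin 6° cos 2° = (1/2)[sin(6°+2°) + sin(6°-2°)]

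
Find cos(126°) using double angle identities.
cos(126°) = cos²63° - sin²63° = -0.5878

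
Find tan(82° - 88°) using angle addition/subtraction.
tan(82° - 88°) = (tan 82° - tan 88°)/(1 + tan 82° tan 88°) = -0.1051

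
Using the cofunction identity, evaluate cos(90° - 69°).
cos(90° - 69°) = sin(69°) = 0.9336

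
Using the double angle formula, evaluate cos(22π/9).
cos(22π/9) = cos²11π/9 - sin²11π/9 = 0.1736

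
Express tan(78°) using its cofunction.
tan(78°) = cot(90° - 78°) = cot(12°)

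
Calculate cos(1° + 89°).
cos(1° + 89°) = cos 1° cos 89° - sin 1° sin 89° = 0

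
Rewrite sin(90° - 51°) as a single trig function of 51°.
sin(90° - 51°) = cos(51°)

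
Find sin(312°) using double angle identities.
sin(312°) = 2 sin 156° cos 156° = -0.7431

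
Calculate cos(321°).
cos(321°) = 0.7771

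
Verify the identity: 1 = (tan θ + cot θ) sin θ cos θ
RHS = (sin θ/cos θ + cos θ/sin θ) sin θ cos θ = ((sin²θ + cos²θ)/(sin θ cos θ)) · sin θ cos θ = sin²θ + cos²θ = 1 = LHS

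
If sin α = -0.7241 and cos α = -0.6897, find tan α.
tan α = sin α / cos α = 1.05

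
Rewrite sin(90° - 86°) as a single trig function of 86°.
sin(90° - 86°) = cos(86°)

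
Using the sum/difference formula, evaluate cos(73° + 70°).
cos(73° + 70°) = cos 73° cos 70° - sin 73° sin 70° = -0.7986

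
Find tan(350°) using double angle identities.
tan(350°) = 2 tan 175° / (1 - tan²175°) = -0.1763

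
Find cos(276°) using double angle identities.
cos(276°) = cos²138° - sin²138° = 0.1045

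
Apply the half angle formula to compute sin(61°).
sin(61°) = √((1 - cos 122°)/2) = 0.8746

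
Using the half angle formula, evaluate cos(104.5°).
cos(104.5°) = -√((1 + cos 209°)/2) = -0.2504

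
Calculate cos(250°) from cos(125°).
cos(250°) = cos²125° - sin²125° = -0.342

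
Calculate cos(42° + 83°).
cos(42° + 83°) = cos 42° cos 83° - sin 42° sin 83° = -0.5736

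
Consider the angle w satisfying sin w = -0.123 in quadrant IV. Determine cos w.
cos w = √(1 - sin²w) = 0.9924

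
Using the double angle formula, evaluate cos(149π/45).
cos(149π/45) = 1 - 2sin²149π/90 = -0.5592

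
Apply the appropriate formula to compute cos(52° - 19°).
cos(52° - 19°) = cos 52° cos 19° + sin 52° sin 19° = 0.8387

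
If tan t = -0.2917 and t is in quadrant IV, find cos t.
cos t = 0.96 (using tan²t + 1 = sec²t)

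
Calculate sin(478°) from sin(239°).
sin(478°) = 2 sin 239° cos 239° = 0.8829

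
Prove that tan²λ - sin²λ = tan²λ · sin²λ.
LHS = sin²λ/cos²λ - sin²λ = sin²λ(1/cos²λ - 1) = sin²λ · (1 - cos²λ)/cos²λ = sin²λ · sin²λ/cos²λ = sin²λ · tan²λ = RHS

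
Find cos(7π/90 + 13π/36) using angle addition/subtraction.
cos(7π/90 + 13π/36) = cos 7π/90 cos 13π/36 - sin 7π/90 sin 13π/36 = 0.1908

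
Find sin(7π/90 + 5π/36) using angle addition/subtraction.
sin(7π/90 + 5π/36) = sin 7π/90 cos 5π/36 + cos 7π/90 sin 5π/36 = 0.6293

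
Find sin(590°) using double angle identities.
sin(590°) = 2 sin 295° cos 295° = -0.766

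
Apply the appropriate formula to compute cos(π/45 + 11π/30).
cos(π/45 + 11π/30) = cos π/45 cos 11π/30 - sin π/45 sin 11π/30 = 0.342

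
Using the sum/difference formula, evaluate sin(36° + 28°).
sin(36° + 28°) = sin 36° cos 28° + cos 36° sin 28° = 0.8988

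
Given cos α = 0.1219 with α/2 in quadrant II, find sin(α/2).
sin(α/2) = ±√((1 - cos α)/2); positive since α/2 ∈ QII, so sin(α/2) = 0.6626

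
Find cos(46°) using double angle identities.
cos(46°) = 1 - 2sin²23° = 0.6947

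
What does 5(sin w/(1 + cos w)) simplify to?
5(sin w/(1 + cos w)) = 5(tan(w/2)) (using Half angle)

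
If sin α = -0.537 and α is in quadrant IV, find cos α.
cos α = 0.8436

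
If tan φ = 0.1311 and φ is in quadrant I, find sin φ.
sin φ = 0.13 (using tan²φ + 1 = sec²φ)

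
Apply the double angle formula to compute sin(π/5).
sin(π/5) = 2 sin π/10 cos π/10 = 0.5878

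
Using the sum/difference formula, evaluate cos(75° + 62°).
cos(75° + 62°) = cos 75° cos 62° - sin 75° sin 62° = -0.7314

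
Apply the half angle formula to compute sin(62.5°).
sin(62.5°) = √((1 - cos 125°)/2) = 0.887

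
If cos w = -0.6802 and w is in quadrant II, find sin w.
sin w = 0.733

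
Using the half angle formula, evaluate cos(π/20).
cos(π/20) = √((1 + cos π/10)/2) = 0.9877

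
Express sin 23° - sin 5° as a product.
sin 23° - sin 5° = 2 cos(14°) sin(9°)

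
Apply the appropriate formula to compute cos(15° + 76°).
cos(15° + 76°) = cos 15° cos 76° - sin 15° sin 76° = -0.01745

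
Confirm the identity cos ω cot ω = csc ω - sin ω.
RHS = 1/sin ω - sin ω = (1 - sin²ω)/sin ω = cos²ω/sin ω = cos ω · (cos ω/sin ω) = cos ω cot ω = LHS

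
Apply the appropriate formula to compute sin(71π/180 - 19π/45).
sin(71π/180 - 19π/45) = sin 71π/180 cos 19π/45 - cos 71π/180 sin 19π/45 = -0.08716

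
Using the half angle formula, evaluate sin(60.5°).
sin(60.5°) = √((1 - cos 121°)/2) = 0.8704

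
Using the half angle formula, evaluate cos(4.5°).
cos(4.5°) = √((1 + cos 9°)/2) = 0.9969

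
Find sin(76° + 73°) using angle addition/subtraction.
sin(76° + 73°) = sin 76° cos 73° + cos 76° sin 73° = 0.515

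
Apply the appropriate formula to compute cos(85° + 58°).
cos(85° + 58°) = cos 85° cos 58° - sin 85° sin 58° = -0.7986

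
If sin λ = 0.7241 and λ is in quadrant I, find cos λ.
cos λ = 0.6897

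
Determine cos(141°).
cos(141°) = -0.7771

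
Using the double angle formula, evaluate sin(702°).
sin(702°) = 2 sin 351° cos 351° = -0.309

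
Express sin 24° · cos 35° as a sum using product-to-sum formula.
sin 24° cos 35° = (1/2)[sin(24°+35°) + sin(24°-35°)]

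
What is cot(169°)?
cot(169°) = -5.145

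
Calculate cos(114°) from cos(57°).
cos(114°) = cos²57° - sin²57° = -0.4067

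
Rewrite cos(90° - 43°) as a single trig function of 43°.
cos(90° - 43°) = sin(43°)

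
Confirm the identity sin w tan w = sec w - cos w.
RHS = 1/cos w - cos w = (1 - cos²w)/cos w = sin²w/cos w = sin w · (sin w/cos w) = sin w tan w = LHS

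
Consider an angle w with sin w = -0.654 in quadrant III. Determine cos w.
cos w = ±√(1 - sin²w) = -0.7565 (negative in QIII)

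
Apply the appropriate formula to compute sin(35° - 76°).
sin(35° - 76°) = sin 35° cos 76° - cos 35° sin 76° = -0.6561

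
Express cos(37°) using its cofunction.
cos(37°) = sin(90° - 37°) = sin(53°)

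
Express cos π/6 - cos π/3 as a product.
cos π/6 - cos π/3 = -2 sin(π/4) sin(-π/12)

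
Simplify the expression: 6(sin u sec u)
6(sin u sec u) = 6(tan u) (using Reciprocal + quotient)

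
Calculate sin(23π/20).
sin(23π/20) = -0.454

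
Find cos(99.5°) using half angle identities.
cos(99.5°) = -√((1 + cos 199°)/2) = -0.165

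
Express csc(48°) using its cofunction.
csc(48°) = sec(90° - 48°) = sec(42°)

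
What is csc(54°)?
csc(54°) = 1.236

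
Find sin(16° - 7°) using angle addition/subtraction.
sin(16° - 7°) = sin 16° cos 7° - cos 16° sin 7° = 0.1564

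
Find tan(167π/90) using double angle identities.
tan(167π/90) = 2 tan 167π/180 / (1 - tan²167π/180) = -0.4877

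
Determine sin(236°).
sin(236°) = -0.829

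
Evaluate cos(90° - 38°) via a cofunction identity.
cos(90° - 38°) = sin(38°) = 0.6157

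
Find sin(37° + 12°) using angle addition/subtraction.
sin(37° + 12°) = sin 37° cos 12° + cos 37° sin 12° = 0.7547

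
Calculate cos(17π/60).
cos(17π/60) = 0.6293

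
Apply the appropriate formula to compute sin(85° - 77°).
sin(85° - 77°) = sin 85° cos 77° - cos 85° sin 77° = 0.1392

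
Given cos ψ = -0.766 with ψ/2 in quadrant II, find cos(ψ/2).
cos(ψ/2) = ±√((1 + cos ψ)/2); negative since ψ/2 ∈ QII, so cos(ψ/2) = -0.3421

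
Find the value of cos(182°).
cos(182°) = -0.9994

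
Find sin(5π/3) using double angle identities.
sin(5π/3) = 2 sin 5π/6 cos 5π/6 = -√3/2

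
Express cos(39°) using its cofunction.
cos(39°) = sin(90° - 39°) = sin(51°)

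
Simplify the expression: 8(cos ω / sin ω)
8(cos ω / sin ω) = 8(cot ω) (using Quotient identity)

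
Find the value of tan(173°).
tan(173°) = -0.1228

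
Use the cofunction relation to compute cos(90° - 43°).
cos(90° - 43°) = sin(43°) = 0.682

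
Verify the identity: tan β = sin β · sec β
RHS = sin β · (1/cos β) = sin β/cos β = tan β = LHS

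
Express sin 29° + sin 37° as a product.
sin 29° + sin 37° = 2 sin(33°) cos(-4°)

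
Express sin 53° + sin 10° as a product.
sin 53° + sin 10° = 2 sin(31.5°) cos(21.5°)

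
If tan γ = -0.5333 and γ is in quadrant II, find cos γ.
cos γ = -0.8824 (using tan²γ + 1 = sec²γ)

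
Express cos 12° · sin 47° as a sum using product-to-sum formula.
cos 12° sin 47° = (1/2)[sin(12°+47°) - sin(12°-47°)]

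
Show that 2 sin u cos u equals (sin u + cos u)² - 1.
RHS = sin²u + 2 sin u cos u + cos²u - 1 = (sin²u + cos²u) + 2 sin u cos u - 1 = 1 + 2 sin u cos u - 1 = 2 sin u cos u = LHS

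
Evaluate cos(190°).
cos(190°) = -0.9848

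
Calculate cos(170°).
cos(170°) = -0.9848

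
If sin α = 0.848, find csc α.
csc α = 1/sin α = 1.179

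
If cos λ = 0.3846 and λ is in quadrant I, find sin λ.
sin λ = 0.9231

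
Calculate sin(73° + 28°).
sin(73° + 28°) = sin 73° cos 28° + cos 73° sin 28° = 0.9816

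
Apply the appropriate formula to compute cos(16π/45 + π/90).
cos(16π/45 + π/90) = cos 16π/45 cos π/90 - sin 16π/45 sin π/90 = 0.4067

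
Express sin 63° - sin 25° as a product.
sin 63° - sin 25° = 2 cos(44°) sin(19°)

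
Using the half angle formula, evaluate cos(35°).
cos(35°) = √((1 + cos 70°)/2) = 0.8192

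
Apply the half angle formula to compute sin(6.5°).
sin(6.5°) = √((1 - cos 13°)/2) = 0.1132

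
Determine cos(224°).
cos(224°) = -0.7193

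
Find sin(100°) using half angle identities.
sin(100°) = √((1 - cos 200°)/2) = 0.9848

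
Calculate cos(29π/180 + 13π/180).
cos(29π/180 + 13π/180) = cos 29π/180 cos 13π/180 - sin 29π/180 sin 13π/180 = 0.7431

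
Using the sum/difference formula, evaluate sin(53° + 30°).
sin(53° + 30°) = sin 53° cos 30° + cos 53° sin 30° = 0.9925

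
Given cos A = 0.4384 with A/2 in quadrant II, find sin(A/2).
sin(A/2) = ±√((1 - cos A)/2); positive since A/2 ∈ QII, so sin(A/2) = 0.5299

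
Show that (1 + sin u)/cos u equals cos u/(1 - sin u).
LHS = (1 + sin u)(1 - sin u) / (cos u(1 - sin u)) = (1 - sin²u) / (cos u(1 - sin u)) = cos²u / (cos u(1 - sin u)) = cos u/(1 - sin u) = RHS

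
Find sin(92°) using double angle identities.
sin(92°) = 2 sin 46° cos 46° = 0.9994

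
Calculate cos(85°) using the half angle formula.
cos(85°) = √((1 + cos 170°)/2) = 0.08716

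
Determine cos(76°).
cos(76°) = 0.2419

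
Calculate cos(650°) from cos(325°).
cos(650°) = cos²325° - sin²325° = 0.342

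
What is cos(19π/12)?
cos(19π/12) = (√6-√2)/4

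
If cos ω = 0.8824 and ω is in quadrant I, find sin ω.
sin ω = 0.4705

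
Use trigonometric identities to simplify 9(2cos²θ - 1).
9(2cos²θ - 1) = 9(cos(2θ)) (using Double angle)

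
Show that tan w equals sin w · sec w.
RHS = sin w · (1/cos w) = sin w/cos w = tan w = LHS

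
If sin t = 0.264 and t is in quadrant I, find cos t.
cos t = 0.9645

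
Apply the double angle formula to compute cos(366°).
cos(366°) = cos²183° - sin²183° = 0.9945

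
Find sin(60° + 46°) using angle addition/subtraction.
sin(60° + 46°) = sin 60° cos 46° + cos 60° sin 46° = 0.9613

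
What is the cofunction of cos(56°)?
cos(56°) = sin(90° - 56°) = sin(34°)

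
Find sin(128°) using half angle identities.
sin(128°) = √((1 - cos 256°)/2) = 0.788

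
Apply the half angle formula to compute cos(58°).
cos(58°) = √((1 + cos 116°)/2) = 0.5299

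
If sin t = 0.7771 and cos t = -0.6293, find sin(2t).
sin(2t) = 2 sin t cos t = -0.9781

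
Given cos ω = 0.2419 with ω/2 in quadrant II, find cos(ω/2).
cos(ω/2) = ±√((1 + cos ω)/2); negative since ω/2 ∈ QII, so cos(ω/2) = -0.788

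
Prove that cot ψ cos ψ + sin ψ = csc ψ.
LHS = cos²ψ/sin ψ + sin ψ = (cos²ψ + sin²ψ)/sin ψ = 1/sin ψ = csc ψ = RHS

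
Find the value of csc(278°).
csc(278°) = -1.01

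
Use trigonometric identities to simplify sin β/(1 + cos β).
sin β/(1 + cos β) = tan(β/2) (using Half angle)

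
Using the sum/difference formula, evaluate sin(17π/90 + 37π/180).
sin(17π/90 + 37π/180) = sin 17π/90 cos 37π/180 + cos 17π/90 sin 37π/180 = 0.9455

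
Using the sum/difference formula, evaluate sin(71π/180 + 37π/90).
sin(71π/180 + 37π/90) = sin 71π/180 cos 37π/90 + cos 71π/180 sin 37π/90 = 0.5736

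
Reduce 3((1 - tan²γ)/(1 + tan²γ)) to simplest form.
3((1 - tan²γ)/(1 + tan²γ)) = 3(cos(2γ)) (using Double angle)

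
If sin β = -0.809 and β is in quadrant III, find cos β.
cos β = -0.5878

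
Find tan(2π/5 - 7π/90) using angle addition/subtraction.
tan(2π/5 - 7π/90) = (tan 2π/5 - tan 7π/90)/(1 + tan 2π/5 tan 7π/90) = 1.6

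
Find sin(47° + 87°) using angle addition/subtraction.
sin(47° + 87°) = sin 47° cos 87° + cos 47° sin 87° = 0.7193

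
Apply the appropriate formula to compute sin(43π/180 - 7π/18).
sin(43π/180 - 7π/18) = sin 43π/180 cos 7π/18 - cos 43π/180 sin 7π/18 = -0.454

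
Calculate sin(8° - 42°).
sin(8° - 42°) = sin 8° cos 42° - cos 8° sin 42° = -0.5592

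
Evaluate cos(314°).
cos(314°) = 0.6947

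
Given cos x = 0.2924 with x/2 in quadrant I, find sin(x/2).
sin(x/2) = ±√((1 - cos x)/2); positive since x/2 ∈ QI, so sin(x/2) = 0.5948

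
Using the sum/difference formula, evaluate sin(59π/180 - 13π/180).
sin(59π/180 - 13π/180) = sin 59π/180 cos 13π/180 - cos 59π/180 sin 13π/180 = 0.7193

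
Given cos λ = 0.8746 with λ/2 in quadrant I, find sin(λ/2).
sin(λ/2) = ±√((1 - cos λ)/2); positive since λ/2 ∈ QI, so sin(λ/2) = 0.2504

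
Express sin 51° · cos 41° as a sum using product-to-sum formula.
sin 51° cos 41° = (1/2)[sin(51°+41°) + sin(51°-41°)]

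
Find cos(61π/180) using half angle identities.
cos(61π/180) = √((1 + cos 61π/90)/2) = 0.4848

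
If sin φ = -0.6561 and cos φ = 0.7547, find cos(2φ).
cos(2φ) = cos²φ - sin²φ = 0.1391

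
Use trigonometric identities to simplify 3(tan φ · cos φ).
3(tan φ · cos φ) = 3(sin φ) (using Quotient identity)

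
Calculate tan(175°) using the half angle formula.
tan(175°) = sin 350° / (1 + cos 350°) = -0.08749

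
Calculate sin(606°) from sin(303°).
sin(606°) = 2 sin 303° cos 303° = -0.9135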